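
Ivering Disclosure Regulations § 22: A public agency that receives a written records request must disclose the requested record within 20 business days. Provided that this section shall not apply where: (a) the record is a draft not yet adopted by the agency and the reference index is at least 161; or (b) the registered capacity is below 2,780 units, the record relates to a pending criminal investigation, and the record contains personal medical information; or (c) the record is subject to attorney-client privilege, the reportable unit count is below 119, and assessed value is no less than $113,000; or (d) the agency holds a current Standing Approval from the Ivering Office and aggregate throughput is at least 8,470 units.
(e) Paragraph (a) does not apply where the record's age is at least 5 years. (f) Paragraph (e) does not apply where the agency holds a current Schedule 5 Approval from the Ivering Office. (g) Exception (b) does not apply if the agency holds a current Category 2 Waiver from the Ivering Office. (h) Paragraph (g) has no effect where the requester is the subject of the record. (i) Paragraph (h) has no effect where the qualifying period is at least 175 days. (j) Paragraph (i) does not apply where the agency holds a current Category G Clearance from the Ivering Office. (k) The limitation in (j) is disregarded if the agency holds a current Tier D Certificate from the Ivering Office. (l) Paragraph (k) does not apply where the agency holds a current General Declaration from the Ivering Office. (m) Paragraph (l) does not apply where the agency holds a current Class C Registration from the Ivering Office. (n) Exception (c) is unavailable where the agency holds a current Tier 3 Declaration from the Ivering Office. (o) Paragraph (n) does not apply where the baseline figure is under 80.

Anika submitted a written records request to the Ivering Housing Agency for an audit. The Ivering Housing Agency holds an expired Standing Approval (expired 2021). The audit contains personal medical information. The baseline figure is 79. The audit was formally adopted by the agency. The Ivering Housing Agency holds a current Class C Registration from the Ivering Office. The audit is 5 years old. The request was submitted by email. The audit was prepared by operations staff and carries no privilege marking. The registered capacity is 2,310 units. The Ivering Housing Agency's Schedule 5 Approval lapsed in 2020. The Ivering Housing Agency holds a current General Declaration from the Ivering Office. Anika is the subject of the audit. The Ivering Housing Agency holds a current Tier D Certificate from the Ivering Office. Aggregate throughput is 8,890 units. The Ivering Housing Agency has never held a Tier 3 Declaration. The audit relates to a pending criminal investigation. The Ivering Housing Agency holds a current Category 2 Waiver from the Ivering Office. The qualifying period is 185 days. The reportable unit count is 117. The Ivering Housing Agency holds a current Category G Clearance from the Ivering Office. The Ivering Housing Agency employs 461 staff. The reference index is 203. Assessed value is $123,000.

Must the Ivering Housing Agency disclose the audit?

Yes — the Ivering Housing Agency must disclose the audit.

Exception (a) fails — the audit has been formally adopted.
Exception (b): the registered capacity is 2,310 units, below the 2,780 units limit; the audit relates to a pending investigation; the audit contains personal medical information — every condition holds. But: (g) is engaged — a current Category 2 Waiver is held. (h) is triggered (Anika is the subject of the audit), but is set aside by (i): (i) operates — the qualifying period is 185 days, meeting the 175 days threshold. (j) would limit (i) — a current Category G Clearance is held — but (k) sets (j) aside: (k) operates against (j): a current Tier D Certificate is held. (l) is triggered (a current General Declaration is held), but is overridden by (m): (m) operates — a current Class C Registration is held. Exception (b) does not apply.
Exception (c) does not apply: the audit carries no privilege marking.
Exception (d) does not apply: the Standing Approval is not current.
Every exception is unavailable, so the rule governs.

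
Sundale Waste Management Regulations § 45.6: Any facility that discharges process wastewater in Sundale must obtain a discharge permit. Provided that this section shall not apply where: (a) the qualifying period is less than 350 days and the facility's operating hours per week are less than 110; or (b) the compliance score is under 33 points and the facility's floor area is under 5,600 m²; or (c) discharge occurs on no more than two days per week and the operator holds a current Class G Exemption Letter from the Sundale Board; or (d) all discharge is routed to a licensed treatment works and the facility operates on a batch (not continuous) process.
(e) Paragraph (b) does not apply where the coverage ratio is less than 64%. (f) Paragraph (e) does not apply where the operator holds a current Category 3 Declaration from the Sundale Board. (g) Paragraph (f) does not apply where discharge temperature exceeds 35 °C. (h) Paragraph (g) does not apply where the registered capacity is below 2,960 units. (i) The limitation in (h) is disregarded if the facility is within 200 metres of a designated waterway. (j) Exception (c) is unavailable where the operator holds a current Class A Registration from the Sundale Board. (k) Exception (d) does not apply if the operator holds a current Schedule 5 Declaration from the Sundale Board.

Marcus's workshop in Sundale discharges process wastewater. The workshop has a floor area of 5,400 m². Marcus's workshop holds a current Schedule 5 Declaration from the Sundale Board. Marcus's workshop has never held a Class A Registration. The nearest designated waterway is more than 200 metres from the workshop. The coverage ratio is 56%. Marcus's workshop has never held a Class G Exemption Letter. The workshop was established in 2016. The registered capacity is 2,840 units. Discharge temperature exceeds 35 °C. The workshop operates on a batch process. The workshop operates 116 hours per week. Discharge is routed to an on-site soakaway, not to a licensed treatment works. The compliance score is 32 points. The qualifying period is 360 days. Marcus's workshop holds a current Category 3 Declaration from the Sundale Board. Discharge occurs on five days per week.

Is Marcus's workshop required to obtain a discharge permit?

No — exception (b) applies; Marcus's workshop is not required to obtain a discharge permit.

Exception (a) does not apply: the qualifying period is 360 days, not less than 350 days.
Exception (b) is satisfied on its face — the compliance score is 32 points, under the 33 points limit; the facility's floor area is 5,400 m², under the 5,600 m² limit. As to paragraphs (e)–(i): (e) operates (the coverage ratio is 56%, less than the 64% limit), but is itself disapplied by (f): (f) applies — a current Category 3 Declaration is held. (g) would limit (f) — discharge temperature exceeds 35 °C — but (h) sets (g) aside: (h) operates against (g): the registered capacity is 2,840 units, below the 2,960 units limit. (i), which would lift (h), is not engaged — the workshop is more than 200 m from any designated waterway. So (b) applies.
Exception (c) requires that discharge occurs on no more than two days per week; but discharge occurs on five days per week, so (c) is unavailable.
Exception (d) fails — discharge is not routed to a licensed treatment works.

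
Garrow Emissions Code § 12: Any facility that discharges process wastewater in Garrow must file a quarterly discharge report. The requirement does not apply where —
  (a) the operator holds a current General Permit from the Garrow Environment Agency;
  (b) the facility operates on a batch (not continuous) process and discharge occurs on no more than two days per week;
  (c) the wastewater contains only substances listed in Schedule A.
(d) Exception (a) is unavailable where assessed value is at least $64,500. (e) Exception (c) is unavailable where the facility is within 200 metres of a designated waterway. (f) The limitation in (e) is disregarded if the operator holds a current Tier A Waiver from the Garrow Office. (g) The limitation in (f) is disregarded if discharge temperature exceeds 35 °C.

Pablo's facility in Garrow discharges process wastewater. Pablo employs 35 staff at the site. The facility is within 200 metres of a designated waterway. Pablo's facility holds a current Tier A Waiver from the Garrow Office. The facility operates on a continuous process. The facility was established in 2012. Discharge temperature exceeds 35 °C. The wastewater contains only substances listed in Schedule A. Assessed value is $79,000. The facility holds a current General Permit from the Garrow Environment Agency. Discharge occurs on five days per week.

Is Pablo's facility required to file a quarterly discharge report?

All of (a)'s requirements are met (a current General Permit is held). But: (d) is triggered — assessed value is $79,000, meeting the $64,500 threshold. So (a) is unavailable.
Exception (b) fails — the facility operates on a continuous process.
Exception (c): the wastewater is Schedule-A-only — every condition holds. But applying paragraphs (e)–(g): (e) operates against (c): the facility is within 200 m of a designated waterway. (f) would limit (e) — a current Tier A Waiver is held — but (g) sets (f) aside: (g) operates — discharge temperature exceeds 35 °C. So (c) is unavailable.
None of the exceptions is available; § 12 applies in full.

Yes — Pablo's facility must file a quarterly discharge report.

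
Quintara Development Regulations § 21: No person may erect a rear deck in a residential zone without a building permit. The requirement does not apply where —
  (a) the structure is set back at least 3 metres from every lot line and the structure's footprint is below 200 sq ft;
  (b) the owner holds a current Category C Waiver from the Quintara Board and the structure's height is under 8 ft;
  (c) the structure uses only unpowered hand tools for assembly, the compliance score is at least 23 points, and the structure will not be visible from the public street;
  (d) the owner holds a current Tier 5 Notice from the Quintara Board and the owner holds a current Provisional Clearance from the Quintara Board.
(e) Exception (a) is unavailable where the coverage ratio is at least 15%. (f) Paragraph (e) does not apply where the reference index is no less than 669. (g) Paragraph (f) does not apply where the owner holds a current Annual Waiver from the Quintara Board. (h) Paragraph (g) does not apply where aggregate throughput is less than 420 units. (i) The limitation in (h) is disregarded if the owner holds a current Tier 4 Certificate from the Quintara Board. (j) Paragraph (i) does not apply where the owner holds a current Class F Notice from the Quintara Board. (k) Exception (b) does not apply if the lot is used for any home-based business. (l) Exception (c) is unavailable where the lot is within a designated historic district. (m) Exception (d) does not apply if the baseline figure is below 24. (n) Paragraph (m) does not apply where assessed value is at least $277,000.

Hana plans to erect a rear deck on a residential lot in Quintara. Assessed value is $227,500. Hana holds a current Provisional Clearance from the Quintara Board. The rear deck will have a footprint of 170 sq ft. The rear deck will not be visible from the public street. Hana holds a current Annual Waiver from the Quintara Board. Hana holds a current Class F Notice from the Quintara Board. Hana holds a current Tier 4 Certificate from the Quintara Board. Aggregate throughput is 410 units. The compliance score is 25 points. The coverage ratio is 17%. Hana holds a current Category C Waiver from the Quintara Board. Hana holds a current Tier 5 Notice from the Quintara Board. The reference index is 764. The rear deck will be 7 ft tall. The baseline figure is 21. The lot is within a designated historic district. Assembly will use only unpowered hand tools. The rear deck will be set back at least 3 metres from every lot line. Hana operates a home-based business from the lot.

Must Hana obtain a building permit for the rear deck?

Exception (a) is satisfied on its face — the setback is at least 3 m on every side; the structure's footprint is 170 sq ft, below the 200 sq ft limit. Under paragraphs (e)–(j): (e) is engaged (the coverage ratio is 17%, meeting the 15% threshold), but is displaced by (f): (f) operates — the reference index is 764, meeting the 669 threshold. (g) is engaged (a current Annual Waiver is held), but is itself disapplied by (h): (h) is engaged — aggregate throughput is 410 units, less than the 420 units limit. (i) is engaged (a current Tier 4 Certificate is held), but is itself disapplied by (j): (j) is triggered — a current Class F Notice is held. Exception (a) stands.
Exception (b) is satisfied on its face — a current Category C Waiver is held; the structure's height is 7 ft, under the 8 ft limit. However, paragraph (k) must be considered: (k) operates against (b): a home-based business operates on the lot. (b) is therefore removed.
All of (c)'s requirements are met (assembly uses only hand tools; the compliance score is 25 points, meeting the 23 points threshold; the structure will not be visible from the street). But: (l) operates against (c): the lot is in a historic district. (c) is therefore removed.
Exception (d) is satisfied on its face — a current Tier 5 Notice is held; a current Provisional Clearance is held. But applying paragraphs (m)–(n): (m) operates against (d): the baseline figure is 21, below the 24 limit. (n) is not engaged (assessed value is $227,500, short of $277,000), so (m) stands. Exception (d) does not apply.

No — exception (a) applies; Hana does not need a building permit.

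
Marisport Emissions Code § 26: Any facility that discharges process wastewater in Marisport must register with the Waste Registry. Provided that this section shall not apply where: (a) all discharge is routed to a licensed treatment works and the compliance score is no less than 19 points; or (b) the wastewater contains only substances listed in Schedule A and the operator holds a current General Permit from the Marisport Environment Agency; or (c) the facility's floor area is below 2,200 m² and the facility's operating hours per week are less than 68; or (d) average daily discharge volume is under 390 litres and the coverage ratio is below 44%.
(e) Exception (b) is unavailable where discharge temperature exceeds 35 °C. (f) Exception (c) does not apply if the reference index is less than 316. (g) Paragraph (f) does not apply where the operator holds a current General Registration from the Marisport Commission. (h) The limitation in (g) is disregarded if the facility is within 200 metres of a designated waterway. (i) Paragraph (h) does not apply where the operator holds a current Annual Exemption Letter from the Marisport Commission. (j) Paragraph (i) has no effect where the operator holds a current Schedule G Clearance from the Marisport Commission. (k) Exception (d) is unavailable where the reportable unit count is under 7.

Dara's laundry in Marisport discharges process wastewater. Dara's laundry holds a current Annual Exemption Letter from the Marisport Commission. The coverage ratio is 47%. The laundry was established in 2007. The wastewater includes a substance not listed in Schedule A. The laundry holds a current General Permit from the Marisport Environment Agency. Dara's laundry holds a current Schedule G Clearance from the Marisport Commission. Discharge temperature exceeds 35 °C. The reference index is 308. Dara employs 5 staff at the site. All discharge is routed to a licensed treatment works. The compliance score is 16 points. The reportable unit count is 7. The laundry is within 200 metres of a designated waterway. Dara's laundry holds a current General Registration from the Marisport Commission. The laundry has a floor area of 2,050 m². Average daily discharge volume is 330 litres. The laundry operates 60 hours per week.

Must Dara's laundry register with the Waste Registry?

Yes — Dara's laundry must register with the Waste Registry.

Exception (a) does not apply: the compliance score is 16 points, short of 19 points.
Exception (b) requires that the wastewater contains only substances listed in Schedule A; but the wastewater includes a non-Schedule-A substance, so (b) is unavailable.
Exception (c)'s conditions are all satisfied: the facility's floor area is 2,050 m², below the 2,200 m² limit; the facility's operating hours per week are 60, less than the 68 limit. However, paragraphs (f)–(j) must be considered: (f) operates against (c): the reference index is 308, less than the 316 limit. (g) would limit (f) — a current General Registration is held — but (h) sets (g) aside: (h) operates — the laundry is within 200 m of a designated waterway. (i) operates (a current Annual Exemption Letter is held), but is displaced by (j): (j) operates against (i): a current Schedule G Clearance is held. Exception (c) does not apply.
Exception (d) does not apply: the coverage ratio is 47%, not below 44%.
No exception is made out. Dara's laundry falls within the general rule.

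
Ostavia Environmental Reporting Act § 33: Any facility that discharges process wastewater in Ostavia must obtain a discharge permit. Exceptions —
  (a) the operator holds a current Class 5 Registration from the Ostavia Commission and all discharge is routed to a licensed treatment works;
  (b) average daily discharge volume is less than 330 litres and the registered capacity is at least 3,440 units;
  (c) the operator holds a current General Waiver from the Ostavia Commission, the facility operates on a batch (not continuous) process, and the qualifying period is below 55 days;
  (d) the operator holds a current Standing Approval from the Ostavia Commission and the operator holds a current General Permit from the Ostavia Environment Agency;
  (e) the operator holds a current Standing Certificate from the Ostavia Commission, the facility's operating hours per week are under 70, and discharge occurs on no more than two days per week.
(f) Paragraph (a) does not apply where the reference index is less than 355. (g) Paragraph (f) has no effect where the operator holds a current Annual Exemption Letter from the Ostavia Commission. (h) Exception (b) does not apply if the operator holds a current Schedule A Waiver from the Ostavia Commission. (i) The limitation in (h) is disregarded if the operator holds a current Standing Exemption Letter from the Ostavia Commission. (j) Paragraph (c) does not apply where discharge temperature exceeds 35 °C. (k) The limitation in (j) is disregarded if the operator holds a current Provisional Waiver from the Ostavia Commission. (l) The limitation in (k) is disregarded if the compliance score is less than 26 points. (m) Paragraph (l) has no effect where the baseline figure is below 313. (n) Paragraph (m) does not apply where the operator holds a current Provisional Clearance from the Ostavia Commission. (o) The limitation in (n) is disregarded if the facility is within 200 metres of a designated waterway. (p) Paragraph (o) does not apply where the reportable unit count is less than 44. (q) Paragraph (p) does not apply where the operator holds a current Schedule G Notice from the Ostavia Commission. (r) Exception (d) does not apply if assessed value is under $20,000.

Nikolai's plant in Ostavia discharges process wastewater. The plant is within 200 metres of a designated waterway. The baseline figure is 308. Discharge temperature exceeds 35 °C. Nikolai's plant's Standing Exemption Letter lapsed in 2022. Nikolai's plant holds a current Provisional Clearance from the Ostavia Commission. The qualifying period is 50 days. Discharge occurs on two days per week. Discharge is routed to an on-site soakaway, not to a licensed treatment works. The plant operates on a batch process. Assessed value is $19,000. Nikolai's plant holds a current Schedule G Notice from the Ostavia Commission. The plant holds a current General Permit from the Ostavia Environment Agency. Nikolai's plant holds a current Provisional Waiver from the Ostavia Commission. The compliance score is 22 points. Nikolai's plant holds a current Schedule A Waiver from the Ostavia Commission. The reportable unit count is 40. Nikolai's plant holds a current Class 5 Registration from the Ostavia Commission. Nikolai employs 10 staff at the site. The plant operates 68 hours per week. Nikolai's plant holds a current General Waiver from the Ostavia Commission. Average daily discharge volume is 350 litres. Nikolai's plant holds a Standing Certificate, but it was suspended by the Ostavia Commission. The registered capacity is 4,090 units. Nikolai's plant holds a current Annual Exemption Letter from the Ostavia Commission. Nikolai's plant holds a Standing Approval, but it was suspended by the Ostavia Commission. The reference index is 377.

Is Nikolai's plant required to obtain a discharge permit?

No — exception (c) applies; Nikolai's plant is not required to obtain a discharge permit.

Exception (a) does not apply: discharge is not routed to a licensed treatment works.
Exception (b) fails — average daily discharge volume is 350 litres, not less than 330 litres.
Exception (c): a current General Waiver is held; the facility operates on a batch process; the qualifying period is 50 days, below the 55 days limit — every condition holds. Considering the limiting provisions: (j) would limit (c) — discharge temperature exceeds 35 °C — but (k) sets (j) aside: (k) operates against (j): a current Provisional Waiver is held. (l) would limit (k) — the compliance score is 22 points, less than the 26 points limit — but (m) sets (l) aside: (m) operates against (l): the baseline figure is 308, below the 313 limit. (n) applies (a current Provisional Clearance is held), but is displaced by (o): (o) operates against (n): the plant is within 200 m of a designated waterway. (p) applies (the reportable unit count is 40, less than the 44 limit), but is overridden by (q): (q) operates against (p): a current Schedule G Notice is held. (c) remains available.
Exception (d) does not apply: the Standing Approval is not current.
Exception (e) fails — no current Standing Certificate is held.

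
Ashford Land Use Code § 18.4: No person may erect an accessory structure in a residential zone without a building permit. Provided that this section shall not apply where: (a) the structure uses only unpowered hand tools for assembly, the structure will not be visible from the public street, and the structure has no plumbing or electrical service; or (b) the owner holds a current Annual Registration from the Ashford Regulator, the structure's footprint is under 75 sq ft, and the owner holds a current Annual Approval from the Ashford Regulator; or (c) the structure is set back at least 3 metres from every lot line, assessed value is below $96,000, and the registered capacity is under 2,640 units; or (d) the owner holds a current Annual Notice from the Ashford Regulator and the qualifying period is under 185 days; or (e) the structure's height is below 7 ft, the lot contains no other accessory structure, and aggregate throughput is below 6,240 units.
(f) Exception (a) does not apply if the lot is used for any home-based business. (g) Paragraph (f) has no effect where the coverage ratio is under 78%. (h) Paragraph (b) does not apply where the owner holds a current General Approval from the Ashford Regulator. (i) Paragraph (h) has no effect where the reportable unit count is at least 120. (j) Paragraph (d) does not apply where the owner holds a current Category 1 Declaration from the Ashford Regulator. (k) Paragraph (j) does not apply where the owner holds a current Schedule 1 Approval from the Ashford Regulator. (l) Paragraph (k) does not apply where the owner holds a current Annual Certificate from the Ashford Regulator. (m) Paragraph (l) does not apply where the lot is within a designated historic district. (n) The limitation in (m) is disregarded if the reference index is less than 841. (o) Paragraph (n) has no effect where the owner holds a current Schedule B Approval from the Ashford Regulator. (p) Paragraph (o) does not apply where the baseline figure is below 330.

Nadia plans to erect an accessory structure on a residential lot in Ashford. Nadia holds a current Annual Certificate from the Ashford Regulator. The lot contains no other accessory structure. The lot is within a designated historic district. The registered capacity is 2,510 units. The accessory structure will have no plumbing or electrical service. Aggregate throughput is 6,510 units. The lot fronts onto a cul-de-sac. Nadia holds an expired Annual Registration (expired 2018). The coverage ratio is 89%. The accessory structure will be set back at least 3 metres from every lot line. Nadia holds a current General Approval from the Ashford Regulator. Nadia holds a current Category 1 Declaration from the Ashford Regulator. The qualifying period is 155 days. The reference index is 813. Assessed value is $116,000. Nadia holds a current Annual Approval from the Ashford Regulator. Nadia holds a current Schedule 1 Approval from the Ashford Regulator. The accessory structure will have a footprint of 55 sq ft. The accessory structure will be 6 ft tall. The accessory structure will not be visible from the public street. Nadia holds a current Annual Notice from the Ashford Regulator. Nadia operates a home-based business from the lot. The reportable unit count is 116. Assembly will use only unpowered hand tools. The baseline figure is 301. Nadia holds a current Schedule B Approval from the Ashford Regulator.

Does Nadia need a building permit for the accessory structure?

Exception (a) is satisfied on its face — assembly uses only hand tools; the structure will not be visible from the street; there is no plumbing or electrical service. But applying paragraphs (f)–(g): (f) operates against (a): a home-based business operates on the lot. (g), which would lift (f), is inapplicable — the coverage ratio is 89%, not under 78%. So (a) is unavailable.
Exception (b) does not apply: there is no Annual Registration in force.
Exception (c) requires that assessed value is below $96,000; but assessed value is $116,000, not below $96,000, so (c) is unavailable.
Exception (d): a current Annual Notice is held; the qualifying period is 155 days, under the 185 days limit — every condition holds. But applying paragraphs (j)–(p): (j) operates against (d): a current Category 1 Declaration is held. (k) is engaged (a current Schedule 1 Approval is held), but is itself disapplied by (l): (l) is triggered — a current Annual Certificate is held. (m) is engaged (the lot is in a historic district), but is overridden by (n): (n) operates against (m): the reference index is 813, less than the 841 limit. (o) applies (a current Schedule B Approval is held), but is itself disapplied by (p): (p) operates against (o): the baseline figure is 301, below the 330 limit. Exception (d) does not apply.
Exception (e) fails — aggregate throughput is 6,510 units, not below 6,240 units.
No exception is made out. Nadia falls within the general rule.

Yes — Nadia must obtain a building permit.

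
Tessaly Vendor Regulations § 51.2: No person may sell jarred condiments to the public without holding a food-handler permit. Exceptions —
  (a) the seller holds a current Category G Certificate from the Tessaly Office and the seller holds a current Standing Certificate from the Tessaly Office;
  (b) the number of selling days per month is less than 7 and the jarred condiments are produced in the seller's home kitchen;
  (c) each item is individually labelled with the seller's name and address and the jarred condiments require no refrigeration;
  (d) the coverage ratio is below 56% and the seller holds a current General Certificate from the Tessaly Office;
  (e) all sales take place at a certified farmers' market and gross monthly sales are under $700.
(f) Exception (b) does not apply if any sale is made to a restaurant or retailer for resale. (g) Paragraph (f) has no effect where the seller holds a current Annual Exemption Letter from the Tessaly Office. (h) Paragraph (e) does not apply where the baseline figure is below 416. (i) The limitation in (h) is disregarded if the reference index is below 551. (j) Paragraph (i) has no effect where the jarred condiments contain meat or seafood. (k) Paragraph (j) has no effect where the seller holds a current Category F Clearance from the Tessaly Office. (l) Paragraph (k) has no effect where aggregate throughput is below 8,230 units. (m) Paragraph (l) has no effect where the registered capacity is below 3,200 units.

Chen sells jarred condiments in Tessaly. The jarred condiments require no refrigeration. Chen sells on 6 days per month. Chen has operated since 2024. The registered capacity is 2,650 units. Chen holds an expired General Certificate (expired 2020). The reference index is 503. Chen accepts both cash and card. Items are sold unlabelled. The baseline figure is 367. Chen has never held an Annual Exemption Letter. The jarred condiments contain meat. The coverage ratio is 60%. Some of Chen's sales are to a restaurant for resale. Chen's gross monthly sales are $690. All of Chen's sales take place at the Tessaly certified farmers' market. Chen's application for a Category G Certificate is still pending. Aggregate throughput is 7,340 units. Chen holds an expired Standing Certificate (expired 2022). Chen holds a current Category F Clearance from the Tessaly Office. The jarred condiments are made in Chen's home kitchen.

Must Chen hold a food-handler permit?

Exception (a) requires that the seller holds a current Category G Certificate from the Tessaly Office; but no current Category G Certificate is held, so (a) is unavailable.
Exception (b)'s conditions are all satisfied: the number of selling days per month is 6, less than the 7 limit; the jarred condiments are home-kitchen produced. Turning to paragraphs (f)–(g): (f) applies — some sales are to a restaurant for resale. (g) is not engaged (no current Annual Exemption Letter is held), so (f) stands. So (b) is unavailable.
Exception (c) requires that each item is individually labelled with the seller's name and address; but items are sold unlabelled, so (c) is unavailable.
Exception (d) fails — the coverage ratio is 60%, not below 56%.
Exception (e)'s conditions are all satisfied: all sales are at a certified farmers' market; gross monthly sales are $690, under the $700 limit. As to paragraphs (h)–(m): (h) applies (the baseline figure is 367, below the 416 limit), but is displaced by (i): (i) is engaged — the reference index is 503, below the 551 limit. (j) would limit (i) — the jarred condiments contain meat — but (k) sets (j) aside: (k) operates against (j): a current Category F Clearance is held. (l) would limit (k) — aggregate throughput is 7,340 units, below the 8,230 units limit — but (m) sets (l) aside: (m) applies — the registered capacity is 2,650 units, below the 3,200 units limit. Exception (e) stands.

No — exception (e) applies; Chen is not required to hold a food-handler permit.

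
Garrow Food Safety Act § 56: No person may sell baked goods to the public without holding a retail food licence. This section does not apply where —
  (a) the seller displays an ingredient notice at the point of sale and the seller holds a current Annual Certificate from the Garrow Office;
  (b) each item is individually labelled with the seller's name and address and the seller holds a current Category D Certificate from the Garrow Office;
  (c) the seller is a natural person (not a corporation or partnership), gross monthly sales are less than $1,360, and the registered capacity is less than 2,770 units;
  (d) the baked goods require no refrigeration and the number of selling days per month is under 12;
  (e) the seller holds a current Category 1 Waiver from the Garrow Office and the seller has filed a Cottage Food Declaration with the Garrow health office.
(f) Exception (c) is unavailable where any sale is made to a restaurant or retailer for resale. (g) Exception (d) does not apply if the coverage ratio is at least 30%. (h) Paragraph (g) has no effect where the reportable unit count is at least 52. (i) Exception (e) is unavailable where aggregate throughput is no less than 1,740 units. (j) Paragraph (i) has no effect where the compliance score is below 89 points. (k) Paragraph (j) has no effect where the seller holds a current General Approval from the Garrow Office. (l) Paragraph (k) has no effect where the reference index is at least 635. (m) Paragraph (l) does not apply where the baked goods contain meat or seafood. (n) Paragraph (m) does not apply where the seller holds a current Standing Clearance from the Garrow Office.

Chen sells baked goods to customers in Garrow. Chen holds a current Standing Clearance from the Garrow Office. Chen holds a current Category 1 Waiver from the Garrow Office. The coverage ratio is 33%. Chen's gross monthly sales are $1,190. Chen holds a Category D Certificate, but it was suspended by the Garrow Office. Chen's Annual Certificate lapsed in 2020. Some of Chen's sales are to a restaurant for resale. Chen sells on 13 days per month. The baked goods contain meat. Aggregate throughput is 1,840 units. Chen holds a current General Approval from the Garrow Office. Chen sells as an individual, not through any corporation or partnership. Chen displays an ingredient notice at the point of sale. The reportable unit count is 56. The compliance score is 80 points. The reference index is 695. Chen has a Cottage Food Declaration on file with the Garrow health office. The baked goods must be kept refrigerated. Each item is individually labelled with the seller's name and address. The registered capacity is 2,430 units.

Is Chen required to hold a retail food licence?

Exception (a) does not apply: there is no Annual Certificate in force.
Exception (b) does not apply: the Category D Certificate is not current.
All of (c)'s requirements are met (the seller is a natural person; gross monthly sales are $1,190, less than the $1,360 limit; the registered capacity is 2,430 units, less than the 2,770 units limit). But applying paragraph (f): (f) operates against (c): some sales are to a restaurant for resale. So (c) is unavailable.
Exception (d) does not apply: the baked goods require refrigeration.
All of (e)'s requirements are met (a current Category 1 Waiver is held; a Cottage Food Declaration is on file). Applying paragraphs (i)–(n): (i) is engaged (aggregate throughput is 1,840 units, meeting the 1,740 units threshold), but is displaced by (j): (j) operates against (i): the compliance score is 80 points, below the 89 points limit. (k) would limit (j) — a current General Approval is held — but (l) sets (k) aside: (l) is triggered — the reference index is 695, meeting the 635 threshold. (m) is triggered (the baked goods contain meat), but yields to (n): (n) operates against (m): a current Standing Clearance is held. (e) remains available.

No — exception (e) applies; Chen is not required to hold a retail food licence.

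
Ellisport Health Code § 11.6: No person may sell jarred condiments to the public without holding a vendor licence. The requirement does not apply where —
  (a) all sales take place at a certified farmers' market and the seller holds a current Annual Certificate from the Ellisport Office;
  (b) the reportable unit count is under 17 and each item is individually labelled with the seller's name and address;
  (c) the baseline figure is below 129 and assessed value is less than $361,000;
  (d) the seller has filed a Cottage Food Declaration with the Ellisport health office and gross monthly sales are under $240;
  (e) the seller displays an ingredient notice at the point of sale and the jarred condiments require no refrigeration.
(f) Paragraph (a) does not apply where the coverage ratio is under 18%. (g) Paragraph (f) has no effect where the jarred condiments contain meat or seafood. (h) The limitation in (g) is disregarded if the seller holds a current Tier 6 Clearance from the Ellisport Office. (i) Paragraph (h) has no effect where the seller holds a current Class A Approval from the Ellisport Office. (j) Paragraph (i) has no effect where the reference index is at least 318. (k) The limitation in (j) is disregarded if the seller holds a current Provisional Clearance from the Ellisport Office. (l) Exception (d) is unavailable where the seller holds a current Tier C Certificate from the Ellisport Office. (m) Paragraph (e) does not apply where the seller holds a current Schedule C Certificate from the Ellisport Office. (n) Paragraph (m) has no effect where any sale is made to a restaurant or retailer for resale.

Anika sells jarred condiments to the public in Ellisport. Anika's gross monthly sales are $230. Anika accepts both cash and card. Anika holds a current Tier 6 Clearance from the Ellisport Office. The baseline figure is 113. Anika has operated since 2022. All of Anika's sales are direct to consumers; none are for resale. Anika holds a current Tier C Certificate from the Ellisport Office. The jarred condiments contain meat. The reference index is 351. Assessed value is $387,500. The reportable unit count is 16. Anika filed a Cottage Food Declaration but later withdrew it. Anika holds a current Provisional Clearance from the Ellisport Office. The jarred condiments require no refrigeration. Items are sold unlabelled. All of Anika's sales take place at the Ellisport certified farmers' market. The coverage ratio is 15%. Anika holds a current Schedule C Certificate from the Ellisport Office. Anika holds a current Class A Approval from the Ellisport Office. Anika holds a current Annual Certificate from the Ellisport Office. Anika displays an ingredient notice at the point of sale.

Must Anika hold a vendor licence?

No — exception (a) applies; Anika is not required to hold a vendor licence.

Exception (a) is satisfied on its face — all sales are at a certified farmers' market; a current Annual Certificate is held. Considering the limiting provisions: (f) would limit (a) — the coverage ratio is 15%, under the 18% limit — but (g) sets (f) aside: (g) operates against (f): the jarred condiments contain meat. (h) operates (a current Tier 6 Clearance is held), but is set aside by (i): (i) is triggered — a current Class A Approval is held. (j) would limit (i) — the reference index is 351, meeting the 318 threshold — but (k) sets (j) aside: (k) operates against (j): a current Provisional Clearance is held. (a) remains available.
Exception (b) fails — items are sold unlabelled.
Exception (c) fails — assessed value is $387,500, not less than $361,000.
Exception (d) does not apply: the Cottage Food Declaration was withdrawn.
Exception (e) is satisfied on its face — an ingredient notice is displayed; the jarred condiments are shelf-stable. However, paragraphs (m)–(n) must be considered: (m) applies — a current Schedule C Certificate is held. (n), which would lift (m), is not engaged — no sales are for resale. So (e) is unavailable.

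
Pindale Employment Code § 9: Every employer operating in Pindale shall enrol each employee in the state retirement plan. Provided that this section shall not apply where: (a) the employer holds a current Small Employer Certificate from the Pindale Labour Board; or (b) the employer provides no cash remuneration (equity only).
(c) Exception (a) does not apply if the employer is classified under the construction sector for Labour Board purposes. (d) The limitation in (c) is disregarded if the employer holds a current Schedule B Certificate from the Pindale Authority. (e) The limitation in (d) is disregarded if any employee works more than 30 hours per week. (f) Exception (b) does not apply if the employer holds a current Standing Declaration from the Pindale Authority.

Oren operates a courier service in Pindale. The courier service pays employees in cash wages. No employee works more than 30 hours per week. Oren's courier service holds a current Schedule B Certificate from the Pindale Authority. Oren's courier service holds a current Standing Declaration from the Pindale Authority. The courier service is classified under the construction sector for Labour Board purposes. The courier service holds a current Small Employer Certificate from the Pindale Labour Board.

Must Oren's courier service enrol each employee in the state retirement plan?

Exception (a): a current Small Employer Certificate is held — every condition holds. Under paragraphs (c)–(e): (c) would limit (a) — the courier service is classified under the construction sector — but (d) sets (c) aside: (d) operates against (c): a current Schedule B Certificate is held. (e) does not operate here (no employee exceeds 30 hours/week), so (d) stands. Exception (a) stands.
Exception (b) requires that the employer provides no cash remuneration (equity only); but employees are paid cash wages, so (b) is unavailable.

No — exception (a) applies; Oren's courier service is not required to enrol each employee in the state retirement plan.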